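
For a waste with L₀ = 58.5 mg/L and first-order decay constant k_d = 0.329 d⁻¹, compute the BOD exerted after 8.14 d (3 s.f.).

y ≈ 54.5 mg/L

y_t = L₀(1 − e^(−k_d t)) = 58.5 × (1 − e^(−0.329×8.14))
= 58.5 × (1 − 0.06870) = 58.5 × 0.9313 = 54.48 mg/L.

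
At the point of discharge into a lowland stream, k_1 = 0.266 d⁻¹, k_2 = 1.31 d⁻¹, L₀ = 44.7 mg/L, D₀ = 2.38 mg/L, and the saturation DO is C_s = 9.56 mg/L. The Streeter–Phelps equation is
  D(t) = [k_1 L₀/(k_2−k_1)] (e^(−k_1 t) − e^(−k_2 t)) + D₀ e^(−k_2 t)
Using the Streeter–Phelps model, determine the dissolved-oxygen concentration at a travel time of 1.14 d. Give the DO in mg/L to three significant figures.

DO ≈ 3.17 mg/L

k_1 L₀/(k_2−k_1) = 0.266×44.7/(1.31−0.266) = 11.89/1.044 = 11.39 mg/L.
e^(−k_1 t) = e^(−0.266×1.140) = 0.7384; e^(−k_2 t) = e^(−1.31×1.140) = 0.2246.
D = 11.39 × (0.7384 − 0.2246) + 2.38 × 0.2246 = 5.852 + 0.5346 = 6.386 mg/L.
DO = C_s − D = 9.56 − 6.386 = 3.174 mg/L.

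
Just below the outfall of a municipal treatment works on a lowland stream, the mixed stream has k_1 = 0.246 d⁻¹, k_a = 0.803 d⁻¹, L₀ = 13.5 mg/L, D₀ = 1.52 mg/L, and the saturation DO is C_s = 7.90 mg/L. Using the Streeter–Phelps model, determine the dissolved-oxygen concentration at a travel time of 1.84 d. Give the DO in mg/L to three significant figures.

DO ≈ 5.12 mg/L

k_1 L₀/(k_a−k_1) = 0.246×13.5/(0.803−0.246) = 3.321/0.5570 = 5.962 mg/L.
e^(−k_1 t) = e^(−0.246×1.840) = 0.6359; e^(−k_a t) = e^(−0.803×1.840) = 0.2282.
D = 5.962 × (0.6359 − 0.2282) + 1.52 × 0.2282 = 2.431 + 0.3469 = 2.778 mg/L.
DO = C_s − D = 7.90 − 2.778 = 5.122 mg/L.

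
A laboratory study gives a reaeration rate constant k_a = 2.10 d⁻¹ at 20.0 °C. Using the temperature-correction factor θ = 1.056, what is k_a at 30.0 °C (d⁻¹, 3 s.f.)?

k_a ≈ 3.62 d⁻¹

k_a(T₂) = k_a(T₁) · θ^(T₂−T₁) = 2.10 × 1.056^(30.0−20.0)
= 2.10 × 1.056^10.0 = 2.10 × 1.724 = 3.621 d⁻¹.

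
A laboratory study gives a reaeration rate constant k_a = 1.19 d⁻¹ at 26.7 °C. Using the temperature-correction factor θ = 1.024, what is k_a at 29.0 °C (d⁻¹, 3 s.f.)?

k_a(T₂) = k_a(T₁) · θ^(T₂−T₁) = 1.19 × 1.024^(29.0−26.7)
= 1.19 × 1.024^2.30 = 1.19 × 1.056 = 1.257 d⁻¹.

k_a ≈ 1.26 d⁻¹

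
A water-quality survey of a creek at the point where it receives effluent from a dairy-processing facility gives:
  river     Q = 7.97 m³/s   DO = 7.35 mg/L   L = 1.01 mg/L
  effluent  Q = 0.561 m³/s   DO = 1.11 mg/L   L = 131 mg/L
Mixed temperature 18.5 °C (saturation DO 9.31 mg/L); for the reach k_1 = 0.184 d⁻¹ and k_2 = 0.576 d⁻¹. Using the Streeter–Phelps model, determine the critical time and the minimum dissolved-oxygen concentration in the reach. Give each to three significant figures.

t_c ≈ 0.994 d; minimum DO ≈ 6.77 mg/L

Mixed DO = (7.97×7.35 + 0.561×1.11)/(7.97+0.561) = 59.20/8.531 = 6.940 mg/L.
Mixed L₀ = (7.97×1.01 + 0.561×131)/(8.531) = 81.54/8.531 = 9.558 mg/L.
Initial deficit D₀ = C_s − DO₀ = 9.31 − 6.940 = 2.370 mg/L.
t_c = (1/0.3920) ln[(0.576/0.184)(1 − 2.370×0.3920/(0.184×9.558))] = 2.551 × ln(1.477) = 0.9941 d.
D_c = (0.184/0.576) × 9.558 × e^(−0.184×0.9941) = 0.3194 × 9.558 × 0.8328 = 2.543 mg/L.
Minimum DO = 9.31 − 2.543 = 6.767 mg/L.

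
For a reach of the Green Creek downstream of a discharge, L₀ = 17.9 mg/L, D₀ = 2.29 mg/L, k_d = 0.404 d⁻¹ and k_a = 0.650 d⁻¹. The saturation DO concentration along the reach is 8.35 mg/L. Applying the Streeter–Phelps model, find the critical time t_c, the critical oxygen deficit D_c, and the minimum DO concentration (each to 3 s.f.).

t_c ≈ 1.60 d; D_c ≈ 5.82 mg/L; min DO ≈ 2.53 mg/L

At the critical point dD/dt = 0, so k_d L₀ e^(−k_d t) = k_a D. Substituting D(t) from the Streeter–Phelps equation and solving for t gives
t_c = ln[(k_a/k_d)(1 − D₀(k_a−k_d)/(k_d L₀))] / (k_a−k_d).
Here k_a−k_d = 0.2460 d⁻¹ and 1 − D₀(k_a−k_d)/(k_d L₀) = 1 − 2.29×0.2460/(0.404×17.9) = 0.9221, so
t_c = ln(1.609 × 0.9221) / 0.2460 = 0.3945 / 0.2460 = 1.603 d.
L(t_c) = L₀ e^(−k_d t_c) = 17.9 × 0.5232 = 9.365 mg/L, and at the critical point k_a D_c = k_d L, so D_c = (0.404/0.650) × 9.365 = 5.821 mg/L.
Minimum DO = C_s − D_c = 8.35 − 5.821 = 2.529 mg/L.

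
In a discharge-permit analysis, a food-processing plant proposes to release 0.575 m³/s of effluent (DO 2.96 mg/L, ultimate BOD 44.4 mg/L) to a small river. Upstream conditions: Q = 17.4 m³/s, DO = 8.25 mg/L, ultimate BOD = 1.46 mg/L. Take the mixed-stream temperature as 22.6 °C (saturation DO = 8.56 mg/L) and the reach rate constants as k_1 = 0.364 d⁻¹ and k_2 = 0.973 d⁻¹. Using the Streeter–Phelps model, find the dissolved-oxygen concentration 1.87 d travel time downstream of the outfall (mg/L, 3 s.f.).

Mixed DO = (17.4×8.25 + 0.575×2.96)/(17.4+0.575) = 145.3/17.97 = 8.081 mg/L.
Mixed L₀ = (17.4×1.46 + 0.575×44.4)/(17.97) = 50.93/17.97 = 2.834 mg/L.
Initial deficit D₀ = C_s − DO₀ = 8.56 − 8.081 = 0.4792 mg/L.
D(1.87) = [0.364×2.834/(0.973−0.364)](e^(−0.364×1.87) − e^(−0.973×1.87)) + 0.4792 e^(−0.973×1.87)
= 1.694 × (0.5063 − 0.1621) + 0.4792 × 0.1621 = 0.6606 mg/L.
DO = 8.56 − 0.6606 = 7.899 mg/L.

DO ≈ 7.90 mg/L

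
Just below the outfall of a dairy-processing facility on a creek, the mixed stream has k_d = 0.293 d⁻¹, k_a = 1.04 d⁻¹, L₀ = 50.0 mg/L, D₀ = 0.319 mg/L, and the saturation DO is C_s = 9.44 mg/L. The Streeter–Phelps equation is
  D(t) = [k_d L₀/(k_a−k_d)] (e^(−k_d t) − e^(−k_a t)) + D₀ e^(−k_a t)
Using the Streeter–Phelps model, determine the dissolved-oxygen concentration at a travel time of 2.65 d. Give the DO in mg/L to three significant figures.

k_d L₀/(k_a−k_d) = 0.293×50.0/(1.04−0.293) = 14.65/0.7470 = 19.61 mg/L.
e^(−k_d t) = e^(−0.293×2.650) = 0.4600; e^(−k_a t) = e^(−1.04×2.650) = 0.06355.
D = 19.61 × (0.4600 − 0.06355) + 0.319 × 0.06355 = 7.776 + 0.02027 = 7.796 mg/L.
DO = C_s − D = 9.44 − 7.796 = 1.644 mg/L.

DO ≈ 1.64 mg/L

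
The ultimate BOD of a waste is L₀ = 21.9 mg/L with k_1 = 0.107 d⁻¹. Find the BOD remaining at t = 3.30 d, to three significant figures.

L ≈ 15.4 mg/L

L_t = L₀ e^(−k_1 t) = 21.9 × e^(−0.107×3.30) = 21.9 × 0.7025 = 15.38 mg/L.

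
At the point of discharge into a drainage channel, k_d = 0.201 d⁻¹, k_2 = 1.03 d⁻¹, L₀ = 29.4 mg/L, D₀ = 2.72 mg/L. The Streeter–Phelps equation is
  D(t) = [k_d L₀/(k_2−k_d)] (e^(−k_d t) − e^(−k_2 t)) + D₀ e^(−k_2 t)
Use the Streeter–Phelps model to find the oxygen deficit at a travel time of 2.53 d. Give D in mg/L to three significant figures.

D ≈ 3.96 mg/L

k_d L₀/(k_2−k_d) = 0.201×29.4/(1.03−0.201) = 5.909/0.8290 = 7.128 mg/L.
e^(−k_d t) = e^(−0.201×2.530) = 0.6014; e^(−k_2 t) = e^(−1.03×2.530) = 0.07384.
D = 7.128 × (0.6014 − 0.07384) + 2.72 × 0.07384 = 3.761 + 0.2008 = 3.961 mg/L.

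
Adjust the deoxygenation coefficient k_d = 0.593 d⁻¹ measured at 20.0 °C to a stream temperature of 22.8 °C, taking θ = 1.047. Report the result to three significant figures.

k_d(T₂) = k_d(T₁) · θ^(T₂−T₁) = 0.593 × 1.047^(22.8−20.0)
= 0.593 × 1.047^2.80 = 0.593 × 1.137 = 0.6744 d⁻¹.

k_d ≈ 0.674 d⁻¹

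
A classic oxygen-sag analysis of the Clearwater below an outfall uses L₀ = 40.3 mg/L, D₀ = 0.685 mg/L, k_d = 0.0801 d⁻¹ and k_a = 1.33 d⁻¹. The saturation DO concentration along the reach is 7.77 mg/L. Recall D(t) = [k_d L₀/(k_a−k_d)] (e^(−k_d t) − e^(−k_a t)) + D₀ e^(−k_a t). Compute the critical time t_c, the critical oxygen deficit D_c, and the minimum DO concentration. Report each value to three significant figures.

At the critical point dD/dt = 0, so k_d L₀ e^(−k_d t) = k_a D. Substituting D(t) from the Streeter–Phelps equation and solving for t gives
t_c = ln[(k_a/k_d)(1 − D₀(k_a−k_d)/(k_d L₀))] / (k_a−k_d).
Here k_a−k_d = 1.250 d⁻¹ and 1 − D₀(k_a−k_d)/(k_d L₀) = 1 − 0.685×1.250/(0.0801×40.3) = 0.7348, so
t_c = ln(16.60 × 0.7348) / 1.250 = 2.501 / 1.250 = 2.001 d.
L(t_c) = L₀ e^(−k_d t_c) = 40.3 × 0.8519 = 34.33 mg/L, and at the critical point k_a D_c = k_d L, so D_c = (0.0801/1.33) × 34.33 = 2.068 mg/L.
Minimum DO = C_s − D_c = 7.77 − 2.068 = 5.702 mg/L.

t_c ≈ 2.00 d; D_c ≈ 2.07 mg/L; min DO ≈ 5.70 mg/L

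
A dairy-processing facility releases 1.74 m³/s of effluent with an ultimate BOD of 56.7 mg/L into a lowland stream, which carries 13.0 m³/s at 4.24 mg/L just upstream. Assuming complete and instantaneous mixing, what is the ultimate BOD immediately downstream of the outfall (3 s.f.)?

10.4 mg/L

Flow-weighted mixing: C = (Q_r C_r + Q_w C_w)/(Q_r + Q_w)
= (13.0×4.24 + 1.74×56.7)/(13.0 + 1.74) = 153.8/14.74 = 10.43 mg/L.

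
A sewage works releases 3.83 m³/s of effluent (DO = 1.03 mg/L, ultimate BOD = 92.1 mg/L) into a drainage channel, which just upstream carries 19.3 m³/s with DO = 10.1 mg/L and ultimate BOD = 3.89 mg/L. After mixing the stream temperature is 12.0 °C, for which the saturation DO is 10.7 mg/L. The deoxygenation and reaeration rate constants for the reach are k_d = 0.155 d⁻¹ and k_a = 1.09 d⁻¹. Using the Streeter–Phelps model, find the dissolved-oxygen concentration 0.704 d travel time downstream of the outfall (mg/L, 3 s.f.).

Mixed DO = (19.3×10.1 + 3.83×1.03)/(19.3+3.83) = 198.9/23.13 = 8.598 mg/L.
Mixed L₀ = (19.3×3.89 + 3.83×92.1)/(23.13) = 427.8/23.13 = 18.50 mg/L.
Initial deficit D₀ = C_s − DO₀ = 10.7 − 8.598 = 2.102 mg/L.
D(0.704) = [0.155×18.50/(1.09−0.155)](e^(−0.155×0.704) − e^(−1.09×0.704)) + 2.102 e^(−1.09×0.704)
= 3.066 × (0.8966 − 0.4642) + 2.102 × 0.4642 = 2.302 mg/L.
DO = 10.7 − 2.302 = 8.398 mg/L.

DO ≈ 8.40 mg/L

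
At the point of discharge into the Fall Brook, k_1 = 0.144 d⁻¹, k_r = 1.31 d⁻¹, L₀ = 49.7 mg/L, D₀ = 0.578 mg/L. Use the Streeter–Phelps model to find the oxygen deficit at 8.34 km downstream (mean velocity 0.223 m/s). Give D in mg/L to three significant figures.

D ≈ 2.61 mg/L

Travel time t = x/v = 8.34 km / (0.223 m/s) = 8340 m / 0.223 m/s = 37400 s = 0.4329 d.
k_1 L₀/(k_r−k_1) = 0.144×49.7/(1.31−0.144) = 7.157/1.166 = 6.138 mg/L.
e^(−k_1 t) = e^(−0.144×0.4329) = 0.9396; e^(−k_r t) = e^(−1.31×0.4329) = 0.5672.
D = 6.138 × (0.9396 − 0.5672) + 0.578 × 0.5672 = 2.286 + 0.3278 = 2.613 mg/L.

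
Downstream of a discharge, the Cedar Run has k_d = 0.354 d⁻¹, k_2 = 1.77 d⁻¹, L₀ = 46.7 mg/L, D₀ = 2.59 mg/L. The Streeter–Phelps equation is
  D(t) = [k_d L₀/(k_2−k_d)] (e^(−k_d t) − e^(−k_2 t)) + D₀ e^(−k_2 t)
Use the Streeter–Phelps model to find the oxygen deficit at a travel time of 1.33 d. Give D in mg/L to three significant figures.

D ≈ 6.43 mg/L

k_d L₀/(k_2−k_d) = 0.354×46.7/(1.77−0.354) = 16.53/1.416 = 11.68 mg/L.
e^(−k_d t) = e^(−0.354×1.330) = 0.6245; e^(−k_2 t) = e^(−1.77×1.330) = 0.09498.
D = 11.68 × (0.6245 − 0.09498) + 2.59 × 0.09498 = 6.182 + 0.2460 = 6.428 mg/L.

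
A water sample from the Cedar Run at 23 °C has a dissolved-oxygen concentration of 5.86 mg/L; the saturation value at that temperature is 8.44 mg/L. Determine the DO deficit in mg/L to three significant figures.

D ≈ 2.58 mg/L

D = C_s − C = 8.44 − 5.86 = 2.58 mg/L.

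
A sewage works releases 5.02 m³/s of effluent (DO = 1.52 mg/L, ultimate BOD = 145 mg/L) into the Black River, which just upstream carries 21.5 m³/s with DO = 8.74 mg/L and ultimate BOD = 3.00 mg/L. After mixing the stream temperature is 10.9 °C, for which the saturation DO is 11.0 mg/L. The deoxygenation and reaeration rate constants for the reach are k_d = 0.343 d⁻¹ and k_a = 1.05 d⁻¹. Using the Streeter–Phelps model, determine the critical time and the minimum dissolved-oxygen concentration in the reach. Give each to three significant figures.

t_c ≈ 1.18 d; minimum DO ≈ 4.48 mg/L

Mixed DO = (21.5×8.74 + 5.02×1.52)/(21.5+5.02) = 195.5/26.52 = 7.373 mg/L.
Mixed L₀ = (21.5×3.00 + 5.02×145)/(26.52) = 792.4/26.52 = 29.88 mg/L.
Initial deficit D₀ = C_s − DO₀ = 11.0 − 7.373 = 3.627 mg/L.
t_c = (1/0.7070) ln[(1.05/0.343)(1 − 3.627×0.7070/(0.343×29.88))] = 1.414 × ln(2.295) = 1.175 d.
D_c = (0.343/1.05) × 29.88 × e^(−0.343×1.175) = 0.3267 × 29.88 × 0.6682 = 6.522 mg/L.
Minimum DO = 11.0 − 6.522 = 4.478 mg/L.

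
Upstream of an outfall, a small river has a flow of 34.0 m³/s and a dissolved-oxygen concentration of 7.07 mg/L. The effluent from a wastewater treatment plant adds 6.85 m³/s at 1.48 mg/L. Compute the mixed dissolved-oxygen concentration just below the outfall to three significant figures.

Flow-weighted mixing: C = (Q_r C_r + Q_w C_w)/(Q_r + Q_w)
= (34.0×7.07 + 6.85×1.48)/(34.0 + 6.85) = 250.5/40.85 = 6.133 mg/L.

6.13 mg/L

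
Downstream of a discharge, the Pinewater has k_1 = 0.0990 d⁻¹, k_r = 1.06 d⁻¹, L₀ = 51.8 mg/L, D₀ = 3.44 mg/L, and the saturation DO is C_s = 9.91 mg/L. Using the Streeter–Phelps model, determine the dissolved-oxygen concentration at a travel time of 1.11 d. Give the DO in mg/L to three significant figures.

k_1 L₀/(k_r−k_1) = 0.0990×51.8/(1.06−0.0990) = 5.128/0.9610 = 5.336 mg/L.
e^(−k_1 t) = e^(−0.0990×1.110) = 0.8959; e^(−k_r t) = e^(−1.06×1.110) = 0.3083.
D = 5.336 × (0.8959 − 0.3083) + 3.44 × 0.3083 = 3.136 + 1.061 = 4.196 mg/L.
DO = C_s − D = 9.91 − 4.196 = 5.714 mg/L.

DO ≈ 5.71 mg/L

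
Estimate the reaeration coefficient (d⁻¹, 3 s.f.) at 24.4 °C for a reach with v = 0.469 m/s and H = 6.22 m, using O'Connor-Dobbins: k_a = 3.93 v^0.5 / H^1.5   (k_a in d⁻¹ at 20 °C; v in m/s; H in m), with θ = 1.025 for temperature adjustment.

k_a ≈ 0.193 d⁻¹

k_a(20) = 3.93 × 0.469^0.5 / 6.22^1.5 = 3.93 × 0.6848 / 15.51 = 0.1735 d⁻¹.
k_a(24.4) = 0.1735 × 1.025^(24.4−20) = 0.1735 × 1.115 = 0.1934 d⁻¹.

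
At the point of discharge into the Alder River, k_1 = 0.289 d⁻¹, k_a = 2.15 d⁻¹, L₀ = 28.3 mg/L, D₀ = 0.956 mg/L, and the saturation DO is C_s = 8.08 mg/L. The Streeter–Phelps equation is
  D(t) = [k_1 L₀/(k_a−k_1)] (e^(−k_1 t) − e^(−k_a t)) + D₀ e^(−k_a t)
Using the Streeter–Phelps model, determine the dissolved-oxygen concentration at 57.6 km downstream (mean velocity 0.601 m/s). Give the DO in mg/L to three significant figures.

Travel time t = x/v = 57.6 km / (0.601 m/s) = 57600 m / 0.601 m/s = 95840 s = 1.109 d.
k_1 L₀/(k_a−k_1) = 0.289×28.3/(2.15−0.289) = 8.179/1.861 = 4.395 mg/L.
e^(−k_1 t) = e^(−0.289×1.109) = 0.7257; e^(−k_a t) = e^(−2.15×1.109) = 0.09210.
D = 4.395 × (0.7257 − 0.09210) + 0.956 × 0.09210 = 2.785 + 0.08804 = 2.873 mg/L.
DO = C_s − D = 8.08 − 2.873 = 5.207 mg/L.

DO ≈ 5.21 mg/L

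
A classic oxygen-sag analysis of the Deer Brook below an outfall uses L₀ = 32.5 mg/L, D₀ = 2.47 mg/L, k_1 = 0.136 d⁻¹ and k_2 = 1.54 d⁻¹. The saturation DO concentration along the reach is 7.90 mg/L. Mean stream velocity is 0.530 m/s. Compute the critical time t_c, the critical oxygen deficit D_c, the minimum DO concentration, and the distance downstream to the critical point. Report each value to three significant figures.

At the critical point dD/dt = 0, so k_1 L₀ e^(−k_1 t) = k_2 D. Substituting D(t) from the Streeter–Phelps equation and solving for t gives
t_c = ln[(k_2/k_1)(1 − D₀(k_2−k_1)/(k_1 L₀))] / (k_2−k_1).
Here k_2−k_1 = 1.404 d⁻¹ and 1 − D₀(k_2−k_1)/(k_1 L₀) = 1 − 2.47×1.404/(0.136×32.5) = 0.2154, so
t_c = ln(11.32 × 0.2154) / 1.404 = 0.8917 / 1.404 = 0.6351 d.
D_c = (k_1/k_2) L₀ e^(−k_1 t_c) = (0.136/1.54) × 32.5 × e^(−0.136×0.6351) = 0.08831 × 32.5 × 0.9173 = 2.633 mg/L.
Minimum DO = C_s − D_c = 7.90 − 2.633 = 5.267 mg/L.
x_c = v t_c = 0.530 m/s × 0.6351 d × 86400 s/d = 29080 m ≈ 29.1 km.

t_c ≈ 0.635 d; D_c ≈ 2.63 mg/L; min DO ≈ 5.27 mg/L; x_c ≈ 29.1 km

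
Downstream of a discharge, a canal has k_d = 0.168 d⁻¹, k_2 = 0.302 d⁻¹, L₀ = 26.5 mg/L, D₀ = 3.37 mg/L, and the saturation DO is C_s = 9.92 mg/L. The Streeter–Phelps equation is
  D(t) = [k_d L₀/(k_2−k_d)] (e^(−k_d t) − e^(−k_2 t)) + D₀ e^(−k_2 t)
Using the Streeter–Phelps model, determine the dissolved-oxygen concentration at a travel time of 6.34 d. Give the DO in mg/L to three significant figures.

DO ≈ 2.87 mg/L

k_d L₀/(k_2−k_d) = 0.168×26.5/(0.302−0.168) = 4.452/0.1340 = 33.22 mg/L.
e^(−k_d t) = e^(−0.168×6.340) = 0.3447; e^(−k_2 t) = e^(−0.302×6.340) = 0.1474.
D = 33.22 × (0.3447 − 0.1474) + 3.37 × 0.1474 = 6.555 + 0.4967 = 7.052 mg/L.
DO = C_s − D = 9.92 − 7.052 = 2.868 mg/L.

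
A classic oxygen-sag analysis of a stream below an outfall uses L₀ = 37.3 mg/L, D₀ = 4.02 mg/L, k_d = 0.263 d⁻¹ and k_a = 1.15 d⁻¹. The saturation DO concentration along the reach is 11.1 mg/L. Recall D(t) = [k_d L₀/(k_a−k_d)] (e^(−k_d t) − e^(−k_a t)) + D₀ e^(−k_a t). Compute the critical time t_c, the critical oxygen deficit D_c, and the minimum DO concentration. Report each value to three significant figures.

t_c ≈ 1.15 d; D_c ≈ 6.30 mg/L; min DO ≈ 4.80 mg/L

t_c = [1/(k_a−k_d)] ln[(k_a/k_d)(1 − D₀(k_a−k_d)/(k_d L₀))]
= [1/(1.15−0.263)] ln[(1.15/0.263)(1 − 4.02×0.8870/(0.263×37.3))]
= (1/0.8870) ln[4.373 × 0.6365] = 1.127 × ln(2.783) = 1.127 × 1.024 = 1.154 d.
D_c = (k_d/k_a) L₀ e^(−k_d t_c) = (0.263/1.15) × 37.3 × e^(−0.263×1.154) = 0.2287 × 37.3 × 0.7382 = 6.297 mg/L.
Minimum DO = C_s − D_c = 11.1 − 6.297 = 4.803 mg/L.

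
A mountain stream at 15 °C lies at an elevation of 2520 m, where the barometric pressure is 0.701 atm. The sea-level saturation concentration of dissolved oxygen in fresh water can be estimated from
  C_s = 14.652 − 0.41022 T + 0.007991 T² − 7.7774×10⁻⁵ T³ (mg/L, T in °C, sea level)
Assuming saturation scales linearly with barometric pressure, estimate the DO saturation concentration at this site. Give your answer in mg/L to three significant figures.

At sea level: C_s = 14.652 − 0.41022×15 + 0.007991×15² − 7.7774×10⁻⁵×15³ = 10.03 mg/L.
Pressure correction: C_s' = 10.03 × 0.701 = 7.034 mg/L.

C_s ≈ 7.03 mg/L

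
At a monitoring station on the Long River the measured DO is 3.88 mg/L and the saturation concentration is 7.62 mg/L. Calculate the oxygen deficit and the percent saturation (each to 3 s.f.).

D = C_s − C = 7.62 − 3.88 = 3.74 mg/L.
% saturation = 3.88/7.62 × 100 = 50.9 %.

D ≈ 3.74 mg/L; 50.9 % saturation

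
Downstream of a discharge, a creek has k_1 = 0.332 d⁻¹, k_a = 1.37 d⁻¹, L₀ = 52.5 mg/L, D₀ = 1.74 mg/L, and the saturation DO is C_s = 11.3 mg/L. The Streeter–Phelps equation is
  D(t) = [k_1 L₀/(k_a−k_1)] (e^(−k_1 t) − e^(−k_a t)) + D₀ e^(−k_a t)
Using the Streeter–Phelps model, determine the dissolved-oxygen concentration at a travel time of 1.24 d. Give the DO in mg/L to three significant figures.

DO ≈ 2.93 mg/L

k_1 L₀/(k_a−k_1) = 0.332×52.5/(1.37−0.332) = 17.43/1.038 = 16.79 mg/L.
e^(−k_1 t) = e^(−0.332×1.240) = 0.6625; e^(−k_a t) = e^(−1.37×1.240) = 0.1829.
D = 16.79 × (0.6625 − 0.1829) + 1.74 × 0.1829 = 8.054 + 0.3183 = 8.372 mg/L.
DO = C_s − D = 11.3 − 8.372 = 2.928 mg/L.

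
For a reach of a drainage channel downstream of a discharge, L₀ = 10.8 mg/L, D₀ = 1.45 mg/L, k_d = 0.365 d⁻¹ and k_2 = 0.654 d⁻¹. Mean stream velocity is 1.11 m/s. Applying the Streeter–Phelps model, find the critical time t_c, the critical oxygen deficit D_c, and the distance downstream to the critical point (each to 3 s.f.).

t_c = [1/(k_2−k_d)] ln[(k_2/k_d)(1 − D₀(k_2−k_d)/(k_d L₀))]
= [1/(0.654−0.365)] ln[(0.654/0.365)(1 − 1.45×0.2890/(0.365×10.8))]
= (1/0.2890) ln[1.792 × 0.8937] = 3.460 × ln(1.601) = 3.460 × 0.4708 = 1.629 d.
D_c = (k_d/k_2) L₀ e^(−k_d t_c) = (0.365/0.654) × 10.8 × e^(−0.365×1.629) = 0.5581 × 10.8 × 0.5518 = 3.326 mg/L.
x_c = v t_c = 1.11 m/s × 1.629 d × 86400 s/d = 156200 m ≈ 156 km.

t_c ≈ 1.63 d; D_c ≈ 3.33 mg/L; x_c ≈ 156 km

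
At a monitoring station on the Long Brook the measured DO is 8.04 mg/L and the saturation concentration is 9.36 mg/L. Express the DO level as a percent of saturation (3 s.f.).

85.9 % saturation

% saturation = C/C_s × 100 = 8.04/9.36 × 100 = 85.9 %.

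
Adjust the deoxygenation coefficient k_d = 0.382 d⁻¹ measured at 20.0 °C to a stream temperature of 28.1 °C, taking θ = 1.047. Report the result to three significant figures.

k_d(T₂) = k_d(T₁) · θ^(T₂−T₁) = 0.382 × 1.047^(28.1−20.0)
= 0.382 × 1.047^8.10 = 0.382 × 1.451 = 0.5542 d⁻¹.

k_d ≈ 0.554 d⁻¹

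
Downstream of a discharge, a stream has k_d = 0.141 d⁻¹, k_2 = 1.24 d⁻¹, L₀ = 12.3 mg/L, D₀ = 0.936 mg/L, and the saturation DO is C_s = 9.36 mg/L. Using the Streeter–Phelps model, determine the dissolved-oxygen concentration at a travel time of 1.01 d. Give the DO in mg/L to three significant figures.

DO ≈ 8.17 mg/L

k_d L₀/(k_2−k_d) = 0.141×12.3/(1.24−0.141) = 1.734/1.099 = 1.578 mg/L.
e^(−k_d t) = e^(−0.141×1.010) = 0.8673; e^(−k_2 t) = e^(−1.24×1.010) = 0.2858.
D = 1.578 × (0.8673 − 0.2858) + 0.936 × 0.2858 = 0.9176 + 0.2675 = 1.185 mg/L.
DO = C_s − D = 9.36 − 1.185 = 8.175 mg/L.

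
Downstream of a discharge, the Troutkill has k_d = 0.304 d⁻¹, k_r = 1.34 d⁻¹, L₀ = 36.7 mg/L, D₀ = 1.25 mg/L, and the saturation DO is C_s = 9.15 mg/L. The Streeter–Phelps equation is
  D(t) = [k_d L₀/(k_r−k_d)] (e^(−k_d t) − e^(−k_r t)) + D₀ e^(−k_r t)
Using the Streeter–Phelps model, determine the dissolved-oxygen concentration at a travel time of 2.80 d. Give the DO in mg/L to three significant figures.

k_d L₀/(k_r−k_d) = 0.304×36.7/(1.34−0.304) = 11.16/1.036 = 10.77 mg/L.
e^(−k_d t) = e^(−0.304×2.800) = 0.4269; e^(−k_r t) = e^(−1.34×2.800) = 0.02347.
D = 10.77 × (0.4269 − 0.02347) + 1.25 × 0.02347 = 4.345 + 0.02934 = 4.374 mg/L.
DO = C_s − D = 9.15 − 4.374 = 4.776 mg/L.

DO ≈ 4.78 mg/L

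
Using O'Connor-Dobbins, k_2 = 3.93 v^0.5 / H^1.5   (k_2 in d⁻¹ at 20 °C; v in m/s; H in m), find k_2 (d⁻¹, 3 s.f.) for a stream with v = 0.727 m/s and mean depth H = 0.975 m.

k_2 ≈ 3.48 d⁻¹

k_2 = 3.93 × 0.727^0.5 / 0.975^1.5 = 3.93 × 0.8526 / 0.9627 = 3.481 d⁻¹.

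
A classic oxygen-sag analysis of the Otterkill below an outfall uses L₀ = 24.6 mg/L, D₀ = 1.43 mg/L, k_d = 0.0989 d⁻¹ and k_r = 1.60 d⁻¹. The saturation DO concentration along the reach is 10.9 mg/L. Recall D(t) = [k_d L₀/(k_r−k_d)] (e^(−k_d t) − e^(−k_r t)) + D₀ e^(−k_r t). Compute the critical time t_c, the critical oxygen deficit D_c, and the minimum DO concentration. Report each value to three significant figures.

With k_r/k_d = 16.18 and 1 − D₀(k_r−k_d)/(k_d L₀) = 0.1177,
t_c = ln(16.18 × 0.1177) / (1.60 − 0.0989) = ln(1.904) / 1.501 = 0.6441/1.501 = 0.4291 d.
D_c = (k_d/k_r) L₀ e^(−k_d t_c) = (0.0989/1.60) × 24.6 × e^(−0.0989×0.4291) = 0.06181 × 24.6 × 0.9585 = 1.457 mg/L.
Minimum DO = C_s − D_c = 10.9 − 1.457 = 9.443 mg/L.

t_c ≈ 0.429 d; D_c ≈ 1.46 mg/L; min DO ≈ 9.44 mg/L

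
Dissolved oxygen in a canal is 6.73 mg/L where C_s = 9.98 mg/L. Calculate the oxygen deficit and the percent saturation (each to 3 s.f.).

D ≈ 3.25 mg/L; 67.4 % saturation

D = C_s − C = 9.98 − 6.73 = 3.25 mg/L.
% saturation = 6.73/9.98 × 100 = 67.4 %.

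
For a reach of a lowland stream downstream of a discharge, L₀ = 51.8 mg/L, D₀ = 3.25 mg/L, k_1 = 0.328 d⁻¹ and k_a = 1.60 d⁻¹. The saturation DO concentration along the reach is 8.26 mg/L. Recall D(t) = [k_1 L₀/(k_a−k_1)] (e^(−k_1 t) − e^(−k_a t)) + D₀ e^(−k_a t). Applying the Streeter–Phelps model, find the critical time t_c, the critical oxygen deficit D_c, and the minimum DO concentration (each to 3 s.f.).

At the critical point dD/dt = 0, so k_1 L₀ e^(−k_1 t) = k_a D. Substituting D(t) from the Streeter–Phelps equation and solving for t gives
t_c = ln[(k_a/k_1)(1 − D₀(k_a−k_1)/(k_1 L₀))] / (k_a−k_1).
Here k_a−k_1 = 1.272 d⁻¹ and 1 − D₀(k_a−k_1)/(k_1 L₀) = 1 − 3.25×1.272/(0.328×51.8) = 0.7567, so
t_c = ln(4.878 × 0.7567) / 1.272 = 1.306 / 1.272 = 1.027 d.
D_c = (k_1/k_a) L₀ e^(−k_1 t_c) = (0.328/1.60) × 51.8 × e^(−0.328×1.027) = 0.2050 × 51.8 × 0.7141 = 7.583 mg/L.
Minimum DO = C_s − D_c = 8.26 − 7.583 = 0.6771 mg/L.

t_c ≈ 1.03 d; D_c ≈ 7.58 mg/L; min DO ≈ 0.677 mg/L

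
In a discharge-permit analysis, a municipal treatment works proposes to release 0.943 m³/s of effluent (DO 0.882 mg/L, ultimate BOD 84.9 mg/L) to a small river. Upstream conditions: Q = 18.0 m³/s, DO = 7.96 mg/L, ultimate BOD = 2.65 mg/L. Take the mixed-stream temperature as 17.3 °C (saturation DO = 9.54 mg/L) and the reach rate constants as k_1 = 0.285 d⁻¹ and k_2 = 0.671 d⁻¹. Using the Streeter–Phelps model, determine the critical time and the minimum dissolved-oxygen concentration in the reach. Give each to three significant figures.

Mixed DO = (18.0×7.96 + 0.943×0.882)/(18.0+0.943) = 144.1/18.94 = 7.608 mg/L.
Mixed L₀ = (18.0×2.65 + 0.943×84.9)/(18.94) = 127.8/18.94 = 6.744 mg/L.
Initial deficit D₀ = C_s − DO₀ = 9.54 − 7.608 = 1.932 mg/L.
t_c = (1/0.3860) ln[(0.671/0.285)(1 − 1.932×0.3860/(0.285×6.744))] = 2.591 × ln(1.441) = 0.9461 d.
D_c = (0.285/0.671) × 6.744 × e^(−0.285×0.9461) = 0.4247 × 6.744 × 0.7637 = 2.188 mg/L.
Minimum DO = 9.54 − 2.188 = 7.352 mg/L.

t_c ≈ 0.946 d; minimum DO ≈ 7.35 mg/L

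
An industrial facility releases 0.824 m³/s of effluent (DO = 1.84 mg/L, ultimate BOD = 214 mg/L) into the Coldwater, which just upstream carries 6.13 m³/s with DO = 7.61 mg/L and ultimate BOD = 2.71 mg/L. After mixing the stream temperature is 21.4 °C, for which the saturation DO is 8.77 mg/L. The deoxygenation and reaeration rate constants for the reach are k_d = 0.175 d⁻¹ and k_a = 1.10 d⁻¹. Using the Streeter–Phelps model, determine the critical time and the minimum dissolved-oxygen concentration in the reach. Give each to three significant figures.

Mixed DO = (6.13×7.61 + 0.824×1.84)/(6.13+0.824) = 48.17/6.954 = 6.926 mg/L.
Mixed L₀ = (6.13×2.71 + 0.824×214)/(6.954) = 192.9/6.954 = 27.75 mg/L.
Initial deficit D₀ = C_s − DO₀ = 8.77 − 6.926 = 1.844 mg/L.
t_c = (1/0.9250) ln[(1.10/0.175)(1 − 1.844×0.9250/(0.175×27.75))] = 1.081 × ln(4.078) = 1.520 d.
D_c = (0.175/1.10) × 27.75 × e^(−0.175×1.520) = 0.1591 × 27.75 × 0.7665 = 3.383 mg/L.
Minimum DO = 8.77 − 3.383 = 5.387 mg/L.

t_c ≈ 1.52 d; minimum DO ≈ 5.39 mg/L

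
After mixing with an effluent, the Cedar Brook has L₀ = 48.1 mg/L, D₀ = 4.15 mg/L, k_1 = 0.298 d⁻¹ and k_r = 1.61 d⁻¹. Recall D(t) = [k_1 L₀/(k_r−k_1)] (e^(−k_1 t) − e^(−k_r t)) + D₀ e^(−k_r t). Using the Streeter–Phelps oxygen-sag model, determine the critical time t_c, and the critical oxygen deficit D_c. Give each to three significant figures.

t_c = [1/(k_r−k_1)] ln[(k_r/k_1)(1 − D₀(k_r−k_1)/(k_1 L₀))]
= [1/(1.61−0.298)] ln[(1.61/0.298)(1 − 4.15×1.312/(0.298×48.1))]
= (1/1.312) ln[5.403 × 0.6201] = 0.7622 × ln(3.350) = 0.7622 × 1.209 = 0.9216 d.
D_c = (k_1/k_r) L₀ e^(−k_1 t_c) = (0.298/1.61) × 48.1 × e^(−0.298×0.9216) = 0.1851 × 48.1 × 0.7599 = 6.765 mg/L.

t_c ≈ 0.922 d; D_c ≈ 6.76 mg/L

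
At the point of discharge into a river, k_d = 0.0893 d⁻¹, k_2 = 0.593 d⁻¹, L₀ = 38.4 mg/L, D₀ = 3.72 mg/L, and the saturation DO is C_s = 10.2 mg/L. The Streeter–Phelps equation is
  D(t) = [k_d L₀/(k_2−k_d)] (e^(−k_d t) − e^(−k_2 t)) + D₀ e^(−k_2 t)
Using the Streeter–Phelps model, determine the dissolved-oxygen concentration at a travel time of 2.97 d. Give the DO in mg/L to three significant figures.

DO ≈ 5.51 mg/L

k_d L₀/(k_2−k_d) = 0.0893×38.4/(0.593−0.0893) = 3.429/0.5037 = 6.808 mg/L.
e^(−k_d t) = e^(−0.0893×2.970) = 0.7670; e^(−k_2 t) = e^(−0.593×2.970) = 0.1718.
D = 6.808 × (0.7670 − 0.1718) + 3.72 × 0.1718 = 4.052 + 0.6392 = 4.691 mg/L.
DO = C_s − D = 10.2 − 4.691 = 5.509 mg/L.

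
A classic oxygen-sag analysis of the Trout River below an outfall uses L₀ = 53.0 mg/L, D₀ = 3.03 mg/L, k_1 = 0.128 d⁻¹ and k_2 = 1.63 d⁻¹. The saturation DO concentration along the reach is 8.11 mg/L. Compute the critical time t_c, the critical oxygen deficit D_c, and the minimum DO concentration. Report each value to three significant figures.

t_c = [1/(k_2−k_1)] ln[(k_2/k_1)(1 − D₀(k_2−k_1)/(k_1 L₀))]
= [1/(1.63−0.128)] ln[(1.63/0.128)(1 − 3.03×1.502/(0.128×53.0))]
= (1/1.502) ln[12.73 × 0.3291] = 0.6658 × ln(4.191) = 0.6658 × 1.433 = 0.9541 d.
L(t_c) = L₀ e^(−k_1 t_c) = 53.0 × 0.8850 = 46.91 mg/L, and at the critical point k_2 D_c = k_1 L, so D_c = (0.128/1.63) × 46.91 = 3.683 mg/L.
Minimum DO = C_s − D_c = 8.11 − 3.683 = 4.427 mg/L.

t_c ≈ 0.954 d; D_c ≈ 3.68 mg/L; min DO ≈ 4.43 mg/L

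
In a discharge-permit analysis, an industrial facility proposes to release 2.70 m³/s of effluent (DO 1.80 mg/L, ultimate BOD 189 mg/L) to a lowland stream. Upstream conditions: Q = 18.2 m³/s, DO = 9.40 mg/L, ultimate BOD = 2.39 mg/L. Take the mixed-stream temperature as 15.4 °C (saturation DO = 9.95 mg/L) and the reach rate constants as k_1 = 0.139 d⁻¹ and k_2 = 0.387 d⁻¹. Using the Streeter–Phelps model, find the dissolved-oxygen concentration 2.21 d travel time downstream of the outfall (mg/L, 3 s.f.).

Mixed DO = (18.2×9.40 + 2.70×1.80)/(18.2+2.70) = 175.9/20.90 = 8.418 mg/L.
Mixed L₀ = (18.2×2.39 + 2.70×189)/(20.90) = 553.8/20.90 = 26.50 mg/L.
Initial deficit D₀ = C_s − DO₀ = 9.95 − 8.418 = 1.532 mg/L.
D(2.21) = [0.139×26.50/(0.387−0.139)](e^(−0.139×2.21) − e^(−0.387×2.21)) + 1.532 e^(−0.387×2.21)
= 14.85 × (0.7355 − 0.4252) + 1.532 × 0.4252 = 5.260 mg/L.
DO = 9.95 − 5.260 = 4.690 mg/L.

DO ≈ 4.69 mg/L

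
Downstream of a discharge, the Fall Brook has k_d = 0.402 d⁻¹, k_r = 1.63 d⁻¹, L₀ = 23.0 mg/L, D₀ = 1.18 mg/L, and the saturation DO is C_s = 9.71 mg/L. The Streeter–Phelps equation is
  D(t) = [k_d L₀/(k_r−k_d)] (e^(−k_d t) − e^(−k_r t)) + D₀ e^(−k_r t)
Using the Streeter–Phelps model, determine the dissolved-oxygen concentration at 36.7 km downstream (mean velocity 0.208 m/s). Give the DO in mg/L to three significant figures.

DO ≈ 6.62 mg/L

Travel time t = x/v = 36.7 km / (0.208 m/s) = 36700 m / 0.208 m/s = 176400 s = 2.042 d.
k_d L₀/(k_r−k_d) = 0.402×23.0/(1.63−0.402) = 9.246/1.228 = 7.529 mg/L.
e^(−k_d t) = e^(−0.402×2.042) = 0.4400; e^(−k_r t) = e^(−1.63×2.042) = 0.03584.
D = 7.529 × (0.4400 − 0.03584) + 1.18 × 0.03584 = 3.043 + 0.04229 = 3.085 mg/L.
DO = C_s − D = 9.71 − 3.085 = 6.625 mg/L.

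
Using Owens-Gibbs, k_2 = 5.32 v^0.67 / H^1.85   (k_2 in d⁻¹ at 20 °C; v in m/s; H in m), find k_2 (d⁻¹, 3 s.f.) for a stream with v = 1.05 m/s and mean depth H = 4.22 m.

k_2 ≈ 0.383 d⁻¹

k_2 = 5.32 × 1.05^0.67 / 4.22^1.85 = 5.32 × 1.033 / 14.35 = 0.3831 d⁻¹.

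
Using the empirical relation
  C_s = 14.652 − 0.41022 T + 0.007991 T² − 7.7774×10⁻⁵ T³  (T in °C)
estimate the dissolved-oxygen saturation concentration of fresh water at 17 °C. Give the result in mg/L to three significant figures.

C_s ≈ 9.61 mg/L

C_s = 14.652 − 0.41022×17 + 0.007991×17² − 7.7774×10⁻⁵×17³ = 9.606 mg/L.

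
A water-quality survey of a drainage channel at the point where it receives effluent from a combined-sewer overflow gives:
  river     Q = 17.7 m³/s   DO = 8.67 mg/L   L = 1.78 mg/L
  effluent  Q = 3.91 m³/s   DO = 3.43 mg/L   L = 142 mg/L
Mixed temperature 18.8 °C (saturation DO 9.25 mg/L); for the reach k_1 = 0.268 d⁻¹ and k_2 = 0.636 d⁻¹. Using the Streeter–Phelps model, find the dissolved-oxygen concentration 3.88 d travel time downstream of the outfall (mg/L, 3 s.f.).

DO ≈ 3.81 mg/L

Mixed DO = (17.7×8.67 + 3.91×3.43)/(17.7+3.91) = 166.9/21.61 = 7.722 mg/L.
Mixed L₀ = (17.7×1.78 + 3.91×142)/(21.61) = 586.7/21.61 = 27.15 mg/L.
Initial deficit D₀ = C_s − DO₀ = 9.25 − 7.722 = 1.528 mg/L.
D(3.88) = [0.268×27.15/(0.636−0.268)](e^(−0.268×3.88) − e^(−0.636×3.88)) + 1.528 e^(−0.636×3.88)
= 19.77 × (0.3535 − 0.08478) + 1.528 × 0.08478 = 5.443 mg/L.
DO = 9.25 − 5.443 = 3.807 mg/L.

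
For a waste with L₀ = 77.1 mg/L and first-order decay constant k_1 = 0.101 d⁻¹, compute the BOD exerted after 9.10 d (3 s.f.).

y_t = L₀(1 − e^(−k_1 t)) = 77.1 × (1 − e^(−0.101×9.10))
= 77.1 × (1 − 0.3989) = 77.1 × 0.6011 = 46.35 mg/L.

y ≈ 46.3 mg/L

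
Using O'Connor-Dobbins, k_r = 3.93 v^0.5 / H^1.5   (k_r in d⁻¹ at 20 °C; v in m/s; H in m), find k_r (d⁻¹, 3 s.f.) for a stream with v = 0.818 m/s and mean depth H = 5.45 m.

k_r ≈ 0.279 d⁻¹

k_r = 3.93 × 0.818^0.5 / 5.45^1.5 = 3.93 × 0.9044 / 12.72 = 0.2794 d⁻¹.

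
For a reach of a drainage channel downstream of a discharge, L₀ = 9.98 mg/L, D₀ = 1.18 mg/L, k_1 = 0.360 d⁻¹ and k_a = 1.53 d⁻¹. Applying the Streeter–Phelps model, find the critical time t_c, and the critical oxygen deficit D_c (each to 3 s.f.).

With k_a/k_1 = 4.250 and 1 − D₀(k_a−k_1)/(k_1 L₀) = 0.6157,
t_c = ln(4.250 × 0.6157) / (1.53 − 0.360) = ln(2.617) / 1.170 = 0.9620/1.170 = 0.8222 d.
D_c = (k_1/k_a) L₀ e^(−k_1 t_c) = (0.360/1.53) × 9.98 × e^(−0.360×0.8222) = 0.2353 × 9.98 × 0.7438 = 1.747 mg/L.

t_c ≈ 0.822 d; D_c ≈ 1.75 mg/L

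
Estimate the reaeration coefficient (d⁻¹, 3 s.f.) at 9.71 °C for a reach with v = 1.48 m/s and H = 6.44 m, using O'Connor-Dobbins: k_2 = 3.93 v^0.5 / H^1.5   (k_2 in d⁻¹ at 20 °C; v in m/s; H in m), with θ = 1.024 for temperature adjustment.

k_2 ≈ 0.229 d⁻¹

k_2(20) = 3.93 × 1.48^0.5 / 6.44^1.5 = 3.93 × 1.217 / 16.34 = 0.2925 d⁻¹.
k_2(9.71) = 0.2925 × 1.024^(9.71−20) = 0.2925 × 0.7835 = 0.2292 d⁻¹.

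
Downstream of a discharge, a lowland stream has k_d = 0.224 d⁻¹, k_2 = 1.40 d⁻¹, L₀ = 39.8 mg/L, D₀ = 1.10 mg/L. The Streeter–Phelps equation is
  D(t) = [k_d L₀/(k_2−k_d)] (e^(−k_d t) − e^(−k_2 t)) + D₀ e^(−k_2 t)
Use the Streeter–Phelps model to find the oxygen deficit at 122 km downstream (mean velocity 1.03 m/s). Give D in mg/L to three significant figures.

D ≈ 4.63 mg/L

Travel time t = x/v = 122 km / (1.03 m/s) = 122000 m / 1.03 m/s = 118400 s = 1.371 d.
k_d L₀/(k_2−k_d) = 0.224×39.8/(1.40−0.224) = 8.915/1.176 = 7.581 mg/L.
e^(−k_d t) = e^(−0.224×1.371) = 0.7356; e^(−k_2 t) = e^(−1.40×1.371) = 0.1467.
D = 7.581 × (0.7356 − 0.1467) + 1.10 × 0.1467 = 4.464 + 0.1614 = 4.626 mg/L.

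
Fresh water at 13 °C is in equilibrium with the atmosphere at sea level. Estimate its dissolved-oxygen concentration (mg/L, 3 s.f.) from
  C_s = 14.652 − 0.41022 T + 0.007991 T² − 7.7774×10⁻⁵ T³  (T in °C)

C_s ≈ 10.5 mg/L

C_s = 14.652 − 0.41022×13 + 0.007991×13² − 7.7774×10⁻⁵×13³ = 10.50 mg/L.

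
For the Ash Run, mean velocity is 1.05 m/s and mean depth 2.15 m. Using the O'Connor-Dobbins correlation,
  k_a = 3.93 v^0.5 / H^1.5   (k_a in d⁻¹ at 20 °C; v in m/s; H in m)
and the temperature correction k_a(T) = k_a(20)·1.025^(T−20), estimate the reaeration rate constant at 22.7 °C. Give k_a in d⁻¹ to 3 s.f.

k_a(20) = 3.93 × 1.05^0.5 / 2.15^1.5 = 3.93 × 1.025 / 3.153 = 1.277 d⁻¹.
k_a(22.7) = 1.277 × 1.025^(22.7−20) = 1.277 × 1.069 = 1.365 d⁻¹.

k_a ≈ 1.37 d⁻¹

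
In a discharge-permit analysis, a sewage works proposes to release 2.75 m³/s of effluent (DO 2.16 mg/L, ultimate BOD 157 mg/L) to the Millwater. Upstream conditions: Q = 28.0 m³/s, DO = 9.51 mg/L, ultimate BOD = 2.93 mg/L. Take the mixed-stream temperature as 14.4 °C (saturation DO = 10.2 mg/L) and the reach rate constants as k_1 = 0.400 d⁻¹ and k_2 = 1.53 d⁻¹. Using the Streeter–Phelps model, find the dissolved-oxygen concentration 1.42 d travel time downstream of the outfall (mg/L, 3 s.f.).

DO ≈ 7.37 mg/L

Mixed DO = (28.0×9.51 + 2.75×2.16)/(28.0+2.75) = 272.2/30.75 = 8.853 mg/L.
Mixed L₀ = (28.0×2.93 + 2.75×157)/(30.75) = 513.8/30.75 = 16.71 mg/L.
Initial deficit D₀ = C_s − DO₀ = 10.2 − 8.853 = 1.347 mg/L.
D(1.42) = [0.400×16.71/(1.53−0.400)](e^(−0.400×1.42) − e^(−1.53×1.42)) + 1.347 e^(−1.53×1.42)
= 5.915 × (0.5667 − 0.1139) + 1.347 × 0.1139 = 2.831 mg/L.
DO = 10.2 − 2.831 = 7.369 mg/L.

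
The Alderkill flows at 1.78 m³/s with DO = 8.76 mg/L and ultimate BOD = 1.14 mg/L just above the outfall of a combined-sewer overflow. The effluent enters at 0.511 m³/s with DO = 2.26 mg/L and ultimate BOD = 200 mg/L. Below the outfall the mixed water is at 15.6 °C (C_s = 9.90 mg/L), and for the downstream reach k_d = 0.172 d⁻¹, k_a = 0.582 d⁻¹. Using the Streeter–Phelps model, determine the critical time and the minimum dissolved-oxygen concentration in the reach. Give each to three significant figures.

t_c ≈ 2.62 d; minimum DO ≈ 1.33 mg/L

Mixed DO = (1.78×8.76 + 0.511×2.26)/(1.78+0.511) = 16.75/2.291 = 7.310 mg/L.
Mixed L₀ = (1.78×1.14 + 0.511×200)/(2.291) = 104.2/2.291 = 45.50 mg/L.
Initial deficit D₀ = C_s − DO₀ = 9.90 − 7.310 = 2.590 mg/L.
t_c = (1/0.4100) ln[(0.582/0.172)(1 − 2.590×0.4100/(0.172×45.50))] = 2.439 × ln(2.925) = 2.617 d.
D_c = (0.172/0.582) × 45.50 × e^(−0.172×2.617) = 0.2955 × 45.50 × 0.6375 = 8.571 mg/L.
Minimum DO = 9.90 − 8.571 = 1.329 mg/L.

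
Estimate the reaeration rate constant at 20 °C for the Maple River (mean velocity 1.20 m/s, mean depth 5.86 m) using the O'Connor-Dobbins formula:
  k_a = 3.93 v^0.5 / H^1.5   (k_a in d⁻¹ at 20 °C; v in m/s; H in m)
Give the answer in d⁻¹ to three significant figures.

k_a = 3.93 × 1.20^0.5 / 5.86^1.5 = 3.93 × 1.095 / 14.19 = 0.3035 d⁻¹.

k_a ≈ 0.303 d⁻¹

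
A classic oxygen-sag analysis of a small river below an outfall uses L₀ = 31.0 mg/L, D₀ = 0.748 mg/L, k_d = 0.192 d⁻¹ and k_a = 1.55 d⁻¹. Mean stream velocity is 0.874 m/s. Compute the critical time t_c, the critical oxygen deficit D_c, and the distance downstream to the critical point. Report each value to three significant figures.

t_c ≈ 1.40 d; D_c ≈ 2.93 mg/L; x_c ≈ 106 km

t_c = [1/(k_a−k_d)] ln[(k_a/k_d)(1 − D₀(k_a−k_d)/(k_d L₀))]
= [1/(1.55−0.192)] ln[(1.55/0.192)(1 − 0.748×1.358/(0.192×31.0))]
= (1/1.358) ln[8.073 × 0.8293] = 0.7364 × ln(6.695) = 0.7364 × 1.901 = 1.400 d.
D_c = (k_d/k_a) L₀ e^(−k_d t_c) = (0.192/1.55) × 31.0 × e^(−0.192×1.400) = 0.1239 × 31.0 × 0.7643 = 2.935 mg/L.
x_c = v t_c = 0.874 m/s × 1.400 d × 86400 s/d = 105700 m ≈ 106 km.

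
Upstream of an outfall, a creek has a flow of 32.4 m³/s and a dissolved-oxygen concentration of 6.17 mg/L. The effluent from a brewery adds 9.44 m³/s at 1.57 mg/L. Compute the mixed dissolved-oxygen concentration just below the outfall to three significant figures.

Flow-weighted mixing: C = (Q_r C_r + Q_w C_w)/(Q_r + Q_w)
= (32.4×6.17 + 9.44×1.57)/(32.4 + 9.44) = 214.7/41.84 = 5.132 mg/L.

5.13 mg/L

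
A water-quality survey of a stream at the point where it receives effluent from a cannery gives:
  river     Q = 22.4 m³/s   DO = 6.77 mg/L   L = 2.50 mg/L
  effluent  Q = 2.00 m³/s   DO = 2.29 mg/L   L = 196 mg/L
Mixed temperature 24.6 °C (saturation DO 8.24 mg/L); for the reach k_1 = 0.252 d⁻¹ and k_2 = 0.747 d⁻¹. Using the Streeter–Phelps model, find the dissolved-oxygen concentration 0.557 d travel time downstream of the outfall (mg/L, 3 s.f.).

Mixed DO = (22.4×6.77 + 2.00×2.29)/(22.4+2.00) = 156.2/24.40 = 6.403 mg/L.
Mixed L₀ = (22.4×2.50 + 2.00×196)/(24.40) = 448.0/24.40 = 18.36 mg/L.
Initial deficit D₀ = C_s − DO₀ = 8.24 − 6.403 = 1.837 mg/L.
D(0.557) = [0.252×18.36/(0.747−0.252)](e^(−0.252×0.557) − e^(−0.747×0.557)) + 1.837 e^(−0.747×0.557)
= 9.347 × (0.8690 − 0.6596) + 1.837 × 0.6596 = 3.169 mg/L.
DO = 8.24 − 3.169 = 5.071 mg/L.

DO ≈ 5.07 mg/L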